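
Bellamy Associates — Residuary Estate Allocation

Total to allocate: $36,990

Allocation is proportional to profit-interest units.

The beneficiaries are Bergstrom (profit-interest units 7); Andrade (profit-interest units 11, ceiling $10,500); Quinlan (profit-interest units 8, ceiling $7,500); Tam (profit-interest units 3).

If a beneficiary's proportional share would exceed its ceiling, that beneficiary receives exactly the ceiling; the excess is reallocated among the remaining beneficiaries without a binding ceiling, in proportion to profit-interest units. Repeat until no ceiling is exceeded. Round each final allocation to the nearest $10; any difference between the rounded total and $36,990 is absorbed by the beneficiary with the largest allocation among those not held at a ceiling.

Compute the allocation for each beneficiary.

Combined profit-interest units = 29.
Unconstrained shares: Bergstrom 8,928.62; Andrade 14,030.69; Quinlan 10,204.14; Tam 3,826.55.
Capped: Andrade ($10,500), Quinlan ($7,500); residual $18,990 reallocated over remaining profit-interest units 10.
Redistributed shares: Bergstrom 13,293.00 → $13,290; Tam 5,697.00 → $5,700.

Bergstrom: $13,290 | Andrade: $10,500 | Quinlan: $7,500 | Tam: $5,700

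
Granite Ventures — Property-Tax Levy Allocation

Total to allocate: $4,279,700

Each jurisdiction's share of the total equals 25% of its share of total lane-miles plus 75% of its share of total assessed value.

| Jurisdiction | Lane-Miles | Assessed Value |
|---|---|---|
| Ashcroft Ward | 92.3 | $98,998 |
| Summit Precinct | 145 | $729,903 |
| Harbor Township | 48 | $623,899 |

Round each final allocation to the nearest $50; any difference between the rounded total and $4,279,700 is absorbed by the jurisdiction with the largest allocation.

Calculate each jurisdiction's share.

Ashcroft Ward: $564,850; Summit Precinct: $2,156,400; Harbor Township: $1,558,450

Lane-miles total 285.3; assessed value total 1,452,800.
Blended shares (25% lane-miles + 75% assessed value): Ashcroft Ward 0.1320; Summit Precinct 0.5039; Harbor Township 0.3641.
Unrounded shares: Ashcroft Ward 564,864.54; Summit Precinct 2,156,402.34; Harbor Township 1,558,433.12.
At nearest $50: Ashcroft Ward $564,850; Summit Precinct $2,156,400; Harbor Township $1,558,450. Sum = $4,279,700.
Sum already equals the total — no adjustment.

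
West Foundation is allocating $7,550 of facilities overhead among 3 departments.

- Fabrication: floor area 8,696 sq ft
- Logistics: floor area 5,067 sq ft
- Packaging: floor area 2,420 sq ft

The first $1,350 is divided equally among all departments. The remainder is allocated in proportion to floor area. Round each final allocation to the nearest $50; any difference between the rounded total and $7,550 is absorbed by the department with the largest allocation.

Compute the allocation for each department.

Fabrication: $3,750 | Logistics: $2,400 | Packaging: $1,400

First tranche $1,350 split equally: $450 each.
Remainder $6,200 by floor area (total 16,183): Fabrication 3,331.59 → $3,350; Logistics 1,941.26 → $1,950; Packaging 927.15 → $950.
Rounding difference −$50 on remainder applied to Fabrication.
Totals: Fabrication $450 + $3,300 = $3,750; Logistics $450 + $1,950 = $2,400; Packaging $450 + $950 = $1,400.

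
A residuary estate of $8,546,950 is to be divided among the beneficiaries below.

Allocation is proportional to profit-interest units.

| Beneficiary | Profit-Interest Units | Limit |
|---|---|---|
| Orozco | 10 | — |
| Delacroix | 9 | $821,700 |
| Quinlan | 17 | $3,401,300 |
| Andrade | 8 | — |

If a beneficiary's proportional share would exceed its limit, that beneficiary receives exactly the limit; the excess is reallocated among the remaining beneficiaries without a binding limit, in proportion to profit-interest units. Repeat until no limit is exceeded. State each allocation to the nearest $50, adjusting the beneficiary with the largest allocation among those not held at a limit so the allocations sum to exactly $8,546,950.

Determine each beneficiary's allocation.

Combined profit-interest units = 44.
Pro-rata shares before constraints: Orozco 1,942,488.64; Delacroix 1,748,239.77; Quinlan 3,302,230.68; Andrade 1,553,990.91.
Capped: Delacroix ($821,700); residual $7,725,250 reallocated over remaining profit-interest units 35.
Capped: Quinlan ($3,401,300); residual $4,323,950 reallocated over remaining profit-interest units 18.
Remaining shares: Orozco 2,402,194.44 → $2,402,200; Andrade 1,921,755.56 → $1,921,750.

Orozco: $2,402,200 | Delacroix: $821,700 | Quinlan: $3,401,300 | Andrade: $1,921,750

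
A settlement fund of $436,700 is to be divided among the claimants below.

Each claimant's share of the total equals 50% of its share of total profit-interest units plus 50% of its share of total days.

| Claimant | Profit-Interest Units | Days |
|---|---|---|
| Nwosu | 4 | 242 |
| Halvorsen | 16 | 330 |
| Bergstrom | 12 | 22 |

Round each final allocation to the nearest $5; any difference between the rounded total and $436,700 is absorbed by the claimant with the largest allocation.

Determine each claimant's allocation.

Nwosu: $116,250 | Halvorsen: $230,480 | Bergstrom: $89,970

Totals — profit-interest units 32, days 594.
Combined weights (50% profit-interest units + 50% days): Nwosu 0.2662; Halvorsen 0.5278; Bergstrom 0.2060.
Unrounded shares: Nwosu 116,251.16; Halvorsen 230,480.56; Bergstrom 89,968.29.
At nearest $5: Nwosu $116,250; Halvorsen $230,480; Bergstrom $89,970. Sum = $436,700.
No rounding difference to absorb.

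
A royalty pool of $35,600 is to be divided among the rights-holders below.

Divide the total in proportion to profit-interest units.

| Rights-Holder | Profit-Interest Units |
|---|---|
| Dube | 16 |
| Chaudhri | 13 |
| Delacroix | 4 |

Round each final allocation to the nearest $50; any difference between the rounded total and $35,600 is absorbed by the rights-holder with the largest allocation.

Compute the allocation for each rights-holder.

Dube: $17,300; Chaudhri: $14,000; Delacroix: $4,300

Total profit-interest units = 33.
Proportional shares: Dube 16/33 × $35,600 = 17,260.61; Chaudhri 13/33 × $35,600 = 14,024.24; Delacroix 4/33 × $35,600 = 4,315.15.
At nearest $50: Dube $17,250; Chaudhri $14,000; Delacroix $4,300. Sum = $35,550.
Difference $35,600 − $35,550 = +$50 applied to largest allocation (Dube): Dube becomes $17,300.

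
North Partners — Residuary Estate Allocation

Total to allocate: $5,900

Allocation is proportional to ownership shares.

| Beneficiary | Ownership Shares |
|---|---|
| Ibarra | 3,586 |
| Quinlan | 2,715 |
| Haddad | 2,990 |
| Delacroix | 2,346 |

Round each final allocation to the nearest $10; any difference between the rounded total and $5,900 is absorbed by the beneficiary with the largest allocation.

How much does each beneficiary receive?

Combined ownership shares = 11,637.
Unrounded shares: Ibarra 3,586/11,637 × $5,900 = 1,818.11; Quinlan 2,715/11,637 × $5,900 = 1,376.51; Haddad 2,990/11,637 × $5,900 = 1,515.94; Delacroix 2,346/11,637 × $5,900 = 1,189.43.
After rounding ($10): Ibarra $1,820; Quinlan $1,380; Haddad $1,520; Delacroix $1,190. Sum = $5,910.
Difference $5,900 − $5,910 = −$10 applied to largest allocation (Ibarra): Ibarra becomes $1,810.

Ibarra: $1,810 | Quinlan: $1,380 | Haddad: $1,520 | Delacroix: $1,190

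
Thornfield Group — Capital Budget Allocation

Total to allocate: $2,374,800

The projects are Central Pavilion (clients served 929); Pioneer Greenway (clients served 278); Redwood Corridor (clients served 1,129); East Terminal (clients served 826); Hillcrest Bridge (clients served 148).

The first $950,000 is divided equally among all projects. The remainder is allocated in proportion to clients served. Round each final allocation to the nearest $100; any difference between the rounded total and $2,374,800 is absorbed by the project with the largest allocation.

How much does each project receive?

Central Pavilion: $589,900 | Pioneer Greenway: $309,700 | Redwood Corridor: $675,900 | East Terminal: $545,600 | Hillcrest Bridge: $253,700

Equal tier: $950,000 ÷ 5 = $190,000 apiece.
Remainder $1,424,800 by clients served (total 3,310): Central Pavilion 399,891.00 → $399,900; Pioneer Greenway 119,665.98 → $119,700; Redwood Corridor 485,981.63 → $486,000; East Terminal 355,554.32 → $355,600; Hillcrest Bridge 63,707.07 → $63,700.
Rounding difference −$100 on remainder applied to Redwood Corridor.
Totals: Central Pavilion $190,000 + $399,900 = $589,900; Pioneer Greenway $190,000 + $119,700 = $309,700; Redwood Corridor $190,000 + $485,900 = $675,900; East Terminal $190,000 + $355,600 = $545,600; Hillcrest Bridge $190,000 + $63,700 = $253,700.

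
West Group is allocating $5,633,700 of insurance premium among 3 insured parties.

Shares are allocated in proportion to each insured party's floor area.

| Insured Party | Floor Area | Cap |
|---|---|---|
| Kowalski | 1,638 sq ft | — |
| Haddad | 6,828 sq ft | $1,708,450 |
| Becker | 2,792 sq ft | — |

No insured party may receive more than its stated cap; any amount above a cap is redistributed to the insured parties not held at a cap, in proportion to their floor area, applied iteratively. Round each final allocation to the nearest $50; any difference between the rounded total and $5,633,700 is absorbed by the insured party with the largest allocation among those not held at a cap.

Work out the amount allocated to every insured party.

Total floor area = 11,258.
Unconstrained shares: Kowalski 819,683.83; Haddad 3,416,850.56; Becker 1,397,165.61.
Held at cap: Haddad ($1,708,450); residual $3,925,250 reallocated over remaining floor area 4,430.
Remaining shares: Kowalski 1,451,367.83 → $1,451,350; Becker 2,473,882.17 → $2,473,900.

Kowalski: $1,451,350; Haddad: $1,708,450; Becker: $2,473,900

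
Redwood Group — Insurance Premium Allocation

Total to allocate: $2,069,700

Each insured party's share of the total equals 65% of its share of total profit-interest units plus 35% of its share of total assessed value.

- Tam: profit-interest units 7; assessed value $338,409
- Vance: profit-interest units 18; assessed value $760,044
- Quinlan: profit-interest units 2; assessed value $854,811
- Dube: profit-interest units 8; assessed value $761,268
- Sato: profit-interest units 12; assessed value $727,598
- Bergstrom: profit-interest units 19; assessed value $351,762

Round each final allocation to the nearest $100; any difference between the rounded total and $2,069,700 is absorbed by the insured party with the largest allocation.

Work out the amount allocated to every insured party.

Totals — profit-interest units 66, assessed value 3,793,892.
Combined weights (65% profit-interest units + 35% assessed value): Tam 0.1002; Vance 0.2474; Quinlan 0.0986; Dube 0.1490; Sato 0.1853; Bergstrom 0.2196.
Raw shares: Tam 207,298.72; Vance 512,022.01; Quinlan 203,982.01; Dube 308,421.63; Sato 383,526.41; Bergstrom 454,449.21.
Rounded to nearest $100: Tam $207,300; Vance $512,000; Quinlan $204,000; Dube $308,400; Sato $383,500; Bergstrom $454,400. Sum = $2,069,600.
Difference $2,069,700 − $2,069,600 = +$100 applied to largest allocation (Vance): Vance becomes $512,100.

Tam: $207,300; Vance: $512,100; Quinlan: $204,000; Dube: $308,400; Sato: $383,500; Bergstrom: $454,400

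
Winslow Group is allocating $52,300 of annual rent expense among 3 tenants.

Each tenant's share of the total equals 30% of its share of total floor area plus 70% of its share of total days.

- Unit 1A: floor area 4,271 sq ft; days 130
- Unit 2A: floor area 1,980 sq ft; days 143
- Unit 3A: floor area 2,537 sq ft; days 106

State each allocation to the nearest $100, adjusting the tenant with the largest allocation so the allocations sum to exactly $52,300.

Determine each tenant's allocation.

Totals — floor area 8,788, days 379.
Composite weights (30% floor area + 70% days): Unit 1A 0.3859; Unit 2A 0.3317; Unit 3A 0.2824.
Pro-rata amounts: Unit 1A 20,182.92; Unit 2A 17,348.34; Unit 3A 14,768.74.
At nearest $100: Unit 1A $20,200; Unit 2A $17,300; Unit 3A $14,800. Sum = $52,300.
No rounding difference to absorb.

Unit 1A: $20,200 · Unit 2A: $17,300 · Unit 3A: $14,800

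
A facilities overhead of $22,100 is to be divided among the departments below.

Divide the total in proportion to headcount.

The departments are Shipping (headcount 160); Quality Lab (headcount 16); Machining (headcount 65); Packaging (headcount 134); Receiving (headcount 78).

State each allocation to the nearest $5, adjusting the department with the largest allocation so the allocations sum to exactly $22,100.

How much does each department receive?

Total headcount = 453.
Raw shares: Shipping 160/453 × $22,100 = 7,805.74; Quality Lab 16/453 × $22,100 = 780.57; Machining 65/453 × $22,100 = 3,171.08; Packaging 134/453 × $22,100 = 6,537.31; Receiving 78/453 × $22,100 = 3,805.30.
After rounding ($5): Shipping $7,805; Quality Lab $780; Machining $3,170; Packaging $6,535; Receiving $3,805. Sum = $22,095.
Difference $22,100 − $22,095 = +$5 applied to largest allocation (Shipping): Shipping becomes $7,810.

Shipping: $7,810 · Quality Lab: $780 · Machining: $3,170 · Packaging: $6,535 · Receiving: $3,805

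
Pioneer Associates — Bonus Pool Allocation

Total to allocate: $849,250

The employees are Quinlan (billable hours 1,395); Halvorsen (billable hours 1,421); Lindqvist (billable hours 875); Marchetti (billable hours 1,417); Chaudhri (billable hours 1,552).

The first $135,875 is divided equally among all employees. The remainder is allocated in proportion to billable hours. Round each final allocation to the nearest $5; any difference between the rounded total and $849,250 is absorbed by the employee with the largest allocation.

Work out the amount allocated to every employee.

Equal tier: $135,875 ÷ 5 = $27,175 apiece.
Remainder $713,375 by billable hours (total 6,660): Quinlan 149,423.14 → $149,425; Halvorsen 152,208.09 → $152,210; Lindqvist 93,724.19 → $93,725; Marchetti 151,779.64 → $151,780; Chaudhri 166,239.94 → $166,240.
Rounding difference −$5 on remainder applied to Chaudhri.
Totals: Quinlan $27,175 + $149,425 = $176,600; Halvorsen $27,175 + $152,210 = $179,385; Lindqvist $27,175 + $93,725 = $120,900; Marchetti $27,175 + $151,780 = $178,955; Chaudhri $27,175 + $166,235 = $193,410.

Quinlan: $176,600 | Halvorsen: $179,385 | Lindqvist: $120,900 | Marchetti: $178,955 | Chaudhri: $193,410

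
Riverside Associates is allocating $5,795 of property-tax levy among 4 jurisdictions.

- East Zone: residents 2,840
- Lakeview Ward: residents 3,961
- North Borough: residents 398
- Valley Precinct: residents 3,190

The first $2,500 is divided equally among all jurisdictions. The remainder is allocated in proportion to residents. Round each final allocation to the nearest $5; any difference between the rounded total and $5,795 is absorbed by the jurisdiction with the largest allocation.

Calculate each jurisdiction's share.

First tranche $2,500 split equally: $625 each.
Remainder $3,295 by residents (total 10,389): East Zone 900.74 → $900; Lakeview Ward 1,256.28 → $1,255; North Borough 126.23 → $125; Valley Precinct 1,011.75 → $1,010.
Rounding difference +$5 on remainder applied to Lakeview Ward.
Totals: East Zone $625 + $900 = $1,525; Lakeview Ward $625 + $1,260 = $1,885; North Borough $625 + $125 = $750; Valley Precinct $625 + $1,010 = $1,635.

East Zone: $1,525 · Lakeview Ward: $1,885 · North Borough: $750 · Valley Precinct: $1,635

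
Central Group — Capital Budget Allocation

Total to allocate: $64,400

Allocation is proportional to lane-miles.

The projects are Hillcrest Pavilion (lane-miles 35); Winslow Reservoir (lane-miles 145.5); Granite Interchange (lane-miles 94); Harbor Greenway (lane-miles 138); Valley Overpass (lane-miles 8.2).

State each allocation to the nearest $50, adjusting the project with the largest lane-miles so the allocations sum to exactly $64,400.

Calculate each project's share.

Hillcrest Pavilion: $5,350 · Winslow Reservoir: $22,300 · Granite Interchange: $14,400 · Harbor Greenway: $21,100 · Valley Overpass: $1,250

Lane-miles total: 420.7.
Pro-rata amounts: Hillcrest Pavilion 35/420.7 × $64,400 = 5,357.74; Winslow Reservoir 145.5/420.7 × $64,400 = 22,272.88; Granite Interchange 94/420.7 × $64,400 = 14,389.35; Harbor Greenway 138/420.7 × $64,400 = 21,124.79; Valley Overpass 8.2/420.7 × $64,400 = 1,255.24.
After rounding ($50): Hillcrest Pavilion $5,350; Winslow Reservoir $22,250; Granite Interchange $14,400; Harbor Greenway $21,100; Valley Overpass $1,250. Sum = $64,350.
Difference $64,400 − $64,350 = +$50 applied to largest lane-miles (Winslow Reservoir): Winslow Reservoir becomes $22,300.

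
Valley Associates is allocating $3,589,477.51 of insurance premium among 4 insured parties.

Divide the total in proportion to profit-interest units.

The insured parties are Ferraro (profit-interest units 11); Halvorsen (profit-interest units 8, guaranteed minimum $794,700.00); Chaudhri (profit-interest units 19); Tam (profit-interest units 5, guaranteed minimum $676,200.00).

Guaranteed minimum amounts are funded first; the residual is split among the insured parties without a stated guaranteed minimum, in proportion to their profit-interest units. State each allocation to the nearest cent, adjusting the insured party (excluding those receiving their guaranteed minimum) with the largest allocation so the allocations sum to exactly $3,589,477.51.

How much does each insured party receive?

Fund the minimums — Halvorsen $794,700.00; Tam $676,200.00. Residual $2,118,577.51.
Residual split over remaining profit-interest units 30: Ferraro 776,811.7537 → $776,811.75; Chaudhri 1,341,765.7563 → $1,341,765.76.

Ferraro: $776,811.75; Halvorsen: $794,700.00; Chaudhri: $1,341,765.76; Tam: $676,200.00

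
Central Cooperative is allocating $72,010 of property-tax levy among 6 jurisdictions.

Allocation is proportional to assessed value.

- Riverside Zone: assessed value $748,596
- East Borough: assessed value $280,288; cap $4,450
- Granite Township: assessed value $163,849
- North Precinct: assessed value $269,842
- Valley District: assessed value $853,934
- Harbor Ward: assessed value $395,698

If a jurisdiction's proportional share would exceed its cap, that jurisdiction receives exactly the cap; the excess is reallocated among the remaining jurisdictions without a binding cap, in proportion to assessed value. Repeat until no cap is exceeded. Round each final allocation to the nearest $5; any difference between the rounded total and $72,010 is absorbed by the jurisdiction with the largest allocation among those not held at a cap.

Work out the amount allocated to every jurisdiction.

Riverside Zone: $20,795 | East Borough: $4,450 | Granite Township: $4,550 | North Precinct: $7,495 | Valley District: $23,725 | Harbor Ward: $10,995

Assessed value total: 2,712,207.
Pro-rata shares before constraints: Riverside Zone 19,875.47; East Borough 7,441.74; Granite Township 4,350.25; North Precinct 7,164.40; Valley District 22,672.23; Harbor Ward 10,505.91.
Cap binds for East Borough ($4,450); residual $67,560 reallocated over remaining assessed value 2,431,919.
Redistributed shares: Riverside Zone 20,796.39 → $20,795; Granite Township 4,551.81 → $4,550; North Precinct 7,496.35 → $7,495; Valley District 23,722.74 → $23,725; Harbor Ward 10,992.70 → $10,995.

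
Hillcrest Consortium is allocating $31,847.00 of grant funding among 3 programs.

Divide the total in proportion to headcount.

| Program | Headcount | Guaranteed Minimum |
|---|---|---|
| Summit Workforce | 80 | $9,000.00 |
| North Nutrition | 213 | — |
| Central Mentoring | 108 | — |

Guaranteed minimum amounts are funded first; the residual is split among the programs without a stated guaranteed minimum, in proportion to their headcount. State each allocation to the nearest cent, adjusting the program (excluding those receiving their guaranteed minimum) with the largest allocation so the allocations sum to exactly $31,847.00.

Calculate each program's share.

Summit Workforce: $9,000.00; North Nutrition: $15,160.16; Central Mentoring: $7,686.84

Guaranteed amounts: Summit Workforce $9,000.00. Remaining pool $22,847.00.
Remaining pool split over remaining headcount 321: North Nutrition 15,160.1589 → $15,160.16; Central Mentoring 7,686.8411 → $7,686.84.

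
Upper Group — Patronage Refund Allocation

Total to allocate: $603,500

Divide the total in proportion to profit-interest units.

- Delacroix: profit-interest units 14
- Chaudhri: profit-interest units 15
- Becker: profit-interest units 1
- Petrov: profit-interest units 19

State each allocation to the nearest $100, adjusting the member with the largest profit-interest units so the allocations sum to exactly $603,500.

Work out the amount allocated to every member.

Delacroix: $172,400 | Chaudhri: $184,700 | Becker: $12,300 | Petrov: $234,100

Total profit-interest units = 14 + 15 + 1 + 19 = 49.
Unrounded shares: Delacroix 172,428.57; Chaudhri 184,744.90; Becker 12,316.33; Petrov 234,010.20.
At nearest $100: Delacroix $172,400; Chaudhri $184,700; Becker $12,300; Petrov $234,000. Sum = $603,400.
Difference $603,500 − $603,400 = +$100 applied to largest profit-interest units (Petrov): Petrov becomes $234,100.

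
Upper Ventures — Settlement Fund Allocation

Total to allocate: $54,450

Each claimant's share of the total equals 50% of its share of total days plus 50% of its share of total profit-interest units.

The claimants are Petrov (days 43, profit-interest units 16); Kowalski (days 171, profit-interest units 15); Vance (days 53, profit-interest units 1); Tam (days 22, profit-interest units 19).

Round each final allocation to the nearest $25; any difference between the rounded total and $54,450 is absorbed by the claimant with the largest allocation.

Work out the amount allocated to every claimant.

Petrov: $12,600; Kowalski: $24,100; Vance: $5,525; Tam: $12,225

Days total 289; profit-interest units total 51.
Composite weights (50% days + 50% profit-interest units): Petrov 0.2313; Kowalski 0.4429; Vance 0.1015; Tam 0.2243.
Proportional shares: Petrov 12,591.96; Kowalski 24,116.26; Vance 5,526.64; Tam 12,215.14.
Rounded to nearest $25: Petrov $12,600; Kowalski $24,125; Vance $5,525; Tam $12,225. Sum = $54,475.
Difference $54,450 − $54,475 = −$25 applied to largest allocation (Kowalski): Kowalski becomes $24,100.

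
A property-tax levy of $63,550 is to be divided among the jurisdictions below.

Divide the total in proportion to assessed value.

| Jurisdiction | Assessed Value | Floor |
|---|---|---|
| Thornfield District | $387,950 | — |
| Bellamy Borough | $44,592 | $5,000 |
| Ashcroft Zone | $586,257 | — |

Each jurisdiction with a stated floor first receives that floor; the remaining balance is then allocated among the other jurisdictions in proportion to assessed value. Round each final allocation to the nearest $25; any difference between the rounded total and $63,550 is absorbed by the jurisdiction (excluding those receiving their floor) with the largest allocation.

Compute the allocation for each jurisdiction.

Thornfield District: $23,325; Bellamy Borough: $5,000; Ashcroft Zone: $35,225

Fund the minimums — Bellamy Borough $5,000. Balance $58,550.
Balance split over remaining assessed value 974,207: Thornfield District 23,315.86 → $23,325; Ashcroft Zone 35,234.14 → $35,225.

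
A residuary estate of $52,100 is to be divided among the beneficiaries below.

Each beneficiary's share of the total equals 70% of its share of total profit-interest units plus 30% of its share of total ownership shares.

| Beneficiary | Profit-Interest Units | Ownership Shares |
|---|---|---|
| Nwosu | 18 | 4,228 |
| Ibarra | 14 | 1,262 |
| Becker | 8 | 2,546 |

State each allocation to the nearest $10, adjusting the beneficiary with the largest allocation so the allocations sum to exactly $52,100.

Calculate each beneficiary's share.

Totals — profit-interest units 40, ownership shares 8,036.
Blended shares (70% profit-interest units + 30% ownership shares): Nwosu 0.4728; Ibarra 0.2921; Becker 0.2350.
Proportional shares: Nwosu 24,634.95; Ibarra 15,219.09; Becker 12,245.96.
Rounded to nearest $10: Nwosu $24,630; Ibarra $15,220; Becker $12,250. Sum = $52,100.
Sum already equals the total — no adjustment.

Nwosu: $24,630 | Ibarra: $15,220 | Becker: $12,250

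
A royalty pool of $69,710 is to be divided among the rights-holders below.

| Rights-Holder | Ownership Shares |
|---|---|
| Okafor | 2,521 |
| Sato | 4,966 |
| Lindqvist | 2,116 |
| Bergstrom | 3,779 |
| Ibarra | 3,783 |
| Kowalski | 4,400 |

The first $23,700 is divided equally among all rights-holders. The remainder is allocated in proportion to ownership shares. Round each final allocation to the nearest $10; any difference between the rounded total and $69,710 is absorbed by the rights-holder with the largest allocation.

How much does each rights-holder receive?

$23,700 shared equally gives $3,950 per rights-holder.
Remainder $46,010 by ownership shares (total 21,565): Okafor 5,378.68 → $5,380; Sato 10,595.21 → $10,600; Lindqvist 4,514.59 → $4,510; Bergstrom 8,062.68 → $8,060; Ibarra 8,071.22 → $8,070; Kowalski 9,387.62 → $9,390.
Totals: Okafor $3,950 + $5,380 = $9,330; Sato $3,950 + $10,600 = $14,550; Lindqvist $3,950 + $4,510 = $8,460; Bergstrom $3,950 + $8,060 = $12,010; Ibarra $3,950 + $8,070 = $12,020; Kowalski $3,950 + $9,390 = $13,340.

Okafor: $9,330 · Sato: $14,550 · Lindqvist: $8,460 · Bergstrom: $12,010 · Ibarra: $12,020 · Kowalski: $13,340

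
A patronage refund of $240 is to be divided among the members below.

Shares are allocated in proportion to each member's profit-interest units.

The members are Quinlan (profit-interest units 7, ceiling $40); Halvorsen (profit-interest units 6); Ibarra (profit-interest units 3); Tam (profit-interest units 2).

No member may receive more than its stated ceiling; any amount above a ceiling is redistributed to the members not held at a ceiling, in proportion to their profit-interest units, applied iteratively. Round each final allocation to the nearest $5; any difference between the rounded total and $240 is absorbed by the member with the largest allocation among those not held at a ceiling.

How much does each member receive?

Total profit-interest units = 18.
Proportional shares (ignoring caps): Quinlan 93.33; Halvorsen 80.00; Ibarra 40.00; Tam 26.67.
Cap binds for Quinlan ($40); residual $200 reallocated over remaining profit-interest units 11.
Shares after redistribution: Halvorsen 109.09 → $110; Ibarra 54.55 → $55; Tam 36.36 → $35.

Quinlan: $40 · Halvorsen: $110 · Ibarra: $55 · Tam: $35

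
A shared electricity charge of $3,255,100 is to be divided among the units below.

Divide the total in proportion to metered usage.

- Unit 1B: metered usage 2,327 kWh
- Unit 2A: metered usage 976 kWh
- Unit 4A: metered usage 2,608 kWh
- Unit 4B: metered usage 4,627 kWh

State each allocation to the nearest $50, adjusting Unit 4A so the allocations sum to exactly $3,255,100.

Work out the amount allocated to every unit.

Unit 1B: $718,800; Unit 2A: $301,500; Unit 4A: $805,550; Unit 4B: $1,429,250

Sum of metered usage: 10,538.
Pro-rata amounts: Unit 1B 2,327/10,538 × $3,255,100 = 718,790.82; Unit 2A 976/10,538 × $3,255,100 = 301,478.23; Unit 4A 2,608/10,538 × $3,255,100 = 805,589.37; Unit 4B 4,627/10,538 × $3,255,100 = 1,429,241.57.
At nearest $50: Unit 1B $718,800; Unit 2A $301,500; Unit 4A $805,600; Unit 4B $1,429,250. Sum = $3,255,150.
Difference $3,255,100 − $3,255,150 = −$50 applied to Unit 4A: Unit 4A becomes $805,550.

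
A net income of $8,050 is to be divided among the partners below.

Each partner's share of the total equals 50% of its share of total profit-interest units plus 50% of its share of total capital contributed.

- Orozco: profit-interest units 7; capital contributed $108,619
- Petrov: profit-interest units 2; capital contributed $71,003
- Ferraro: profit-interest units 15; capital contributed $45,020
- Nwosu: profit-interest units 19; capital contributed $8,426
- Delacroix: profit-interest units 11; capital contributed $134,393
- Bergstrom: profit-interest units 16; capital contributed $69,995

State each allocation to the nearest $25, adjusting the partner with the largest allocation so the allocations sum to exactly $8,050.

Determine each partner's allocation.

Totals — profit-interest units 70, capital contributed 437,456.
Combined weights (50% profit-interest units + 50% capital contributed): Orozco 0.1741; Petrov 0.0954; Ferraro 0.1586; Nwosu 0.1453; Delacroix 0.2322; Bergstrom 0.1943.
Pro-rata amounts: Orozco 1,401.90; Petrov 768.29; Ferraro 1,276.73; Nwosu 1,170.03; Delacroix 1,869.04; Bergstrom 1,564.02.
After rounding ($25): Orozco $1,400; Petrov $775; Ferraro $1,275; Nwosu $1,175; Delacroix $1,875; Bergstrom $1,575. Sum = $8,075.
Difference $8,050 − $8,075 = −$25 applied to largest allocation (Delacroix): Delacroix becomes $1,850.

Orozco: $1,400 · Petrov: $775 · Ferraro: $1,275 · Nwosu: $1,175 · Delacroix: $1,850 · Bergstrom: $1,575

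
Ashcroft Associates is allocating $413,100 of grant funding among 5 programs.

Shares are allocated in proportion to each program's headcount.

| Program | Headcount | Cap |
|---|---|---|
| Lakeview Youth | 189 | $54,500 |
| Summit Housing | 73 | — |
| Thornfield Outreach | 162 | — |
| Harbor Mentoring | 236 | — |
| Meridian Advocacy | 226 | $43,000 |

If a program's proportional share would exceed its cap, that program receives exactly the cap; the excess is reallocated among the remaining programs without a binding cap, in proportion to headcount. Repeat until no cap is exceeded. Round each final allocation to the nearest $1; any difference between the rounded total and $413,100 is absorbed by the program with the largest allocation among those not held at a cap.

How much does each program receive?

Sum of headcount: 886.
Pro-rata shares before constraints: Lakeview Youth 88,121.78; Summit Housing 34,036.46; Thornfield Outreach 75,532.96; Harbor Mentoring 110,035.67; Meridian Advocacy 105,373.14.
Capped: Lakeview Youth ($54,500), Meridian Advocacy ($43,000); balance $315,600 reallocated over remaining headcount 471.
Shares after redistribution: Summit Housing 48,914.65 → $48,915; Thornfield Outreach 108,550.32 → $108,550; Harbor Mentoring 158,135.03 → $158,135.

Lakeview Youth: $54,500 · Summit Housing: $48,915 · Thornfield Outreach: $108,550 · Harbor Mentoring: $158,135 · Meridian Advocacy: $43,000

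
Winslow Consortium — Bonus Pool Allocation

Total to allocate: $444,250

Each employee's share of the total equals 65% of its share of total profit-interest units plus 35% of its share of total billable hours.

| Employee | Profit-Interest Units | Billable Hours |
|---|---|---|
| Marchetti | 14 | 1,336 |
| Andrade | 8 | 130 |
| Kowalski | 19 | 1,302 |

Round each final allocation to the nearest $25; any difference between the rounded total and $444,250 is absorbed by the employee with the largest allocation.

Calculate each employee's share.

Marchetti: $173,650 | Andrade: $63,650 | Kowalski: $206,950

Profit-interest units total 41; billable hours total 2,768.
Blended shares (65% profit-interest units + 35% billable hours): Marchetti 0.3909; Andrade 0.1433; Kowalski 0.4659.
Raw shares: Marchetti 173,649.26; Andrade 63,646.42; Kowalski 206,954.31.
After rounding ($25): Marchetti $173,650; Andrade $63,650; Kowalski $206,950. Sum = $444,250.
Sum already equals the total — no adjustment.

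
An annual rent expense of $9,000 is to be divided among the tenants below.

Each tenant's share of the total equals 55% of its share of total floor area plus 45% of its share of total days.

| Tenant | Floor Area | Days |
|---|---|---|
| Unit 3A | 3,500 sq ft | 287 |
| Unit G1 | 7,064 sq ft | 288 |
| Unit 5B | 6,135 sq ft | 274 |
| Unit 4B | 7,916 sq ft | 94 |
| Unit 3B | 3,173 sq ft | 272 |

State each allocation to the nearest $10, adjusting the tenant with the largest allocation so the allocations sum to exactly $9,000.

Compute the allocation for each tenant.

Unit 3A: $1,580 | Unit G1: $2,220 | Unit 5B: $2,010 | Unit 4B: $1,720 | Unit 3B: $1,470

Totals — floor area 27,788, days 1,215.
Blended shares (55% floor area + 45% days): Unit 3A 0.1756; Unit G1 0.2465; Unit 5B 0.2229; Unit 4B 0.1915; Unit 3B 0.1635.
Raw shares: Unit 3A 1,580.14; Unit G1 2,218.34; Unit 5B 2,006.19; Unit 4B 1,723.45; Unit 3B 1,471.89.
Rounded to nearest $10: Unit 3A $1,580; Unit G1 $2,220; Unit 5B $2,010; Unit 4B $1,720; Unit 3B $1,470. Sum = $9,000.
Rounded total matches; no reconciliation needed.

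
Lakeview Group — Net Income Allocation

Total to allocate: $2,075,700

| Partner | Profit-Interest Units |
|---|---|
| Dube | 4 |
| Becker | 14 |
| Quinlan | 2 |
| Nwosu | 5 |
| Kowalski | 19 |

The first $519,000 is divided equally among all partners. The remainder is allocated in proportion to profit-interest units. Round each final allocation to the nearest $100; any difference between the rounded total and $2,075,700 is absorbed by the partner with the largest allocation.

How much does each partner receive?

Dube: $245,300 | Becker: $599,100 | Quinlan: $174,600 | Nwosu: $280,700 | Kowalski: $776,000

Equal tier: $519,000 ÷ 5 = $103,800 apiece.
Remainder $1,556,700 by profit-interest units (total 44): Dube 141,518.18 → $141,500; Becker 495,313.64 → $495,300; Quinlan 70,759.09 → $70,800; Nwosu 176,897.73 → $176,900; Kowalski 672,211.36 → $672,200.
Totals: Dube $103,800 + $141,500 = $245,300; Becker $103,800 + $495,300 = $599,100; Quinlan $103,800 + $70,800 = $174,600; Nwosu $103,800 + $176,900 = $280,700; Kowalski $103,800 + $672,200 = $776,000.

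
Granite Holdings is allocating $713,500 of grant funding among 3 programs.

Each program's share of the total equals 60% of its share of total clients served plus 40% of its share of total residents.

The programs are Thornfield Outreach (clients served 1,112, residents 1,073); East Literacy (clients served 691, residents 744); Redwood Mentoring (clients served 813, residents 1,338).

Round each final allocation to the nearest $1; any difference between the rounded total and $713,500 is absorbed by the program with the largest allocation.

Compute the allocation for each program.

Thornfield Outreach: $279,038 · East Literacy: $180,382 · Redwood Mentoring: $254,080

Totals — clients served 2,616, residents 3,155.
Blended shares (60% clients served + 40% residents): Thornfield Outreach 0.3911; East Literacy 0.2528; Redwood Mentoring 0.3561.
Proportional shares: Thornfield Outreach 279,038.37; East Literacy 180,381.86; Redwood Mentoring 254,079.77.
Rounded to nearest $1: Thornfield Outreach $279,038; East Literacy $180,382; Redwood Mentoring $254,080. Sum = $713,500.
Rounded total matches; no reconciliation needed.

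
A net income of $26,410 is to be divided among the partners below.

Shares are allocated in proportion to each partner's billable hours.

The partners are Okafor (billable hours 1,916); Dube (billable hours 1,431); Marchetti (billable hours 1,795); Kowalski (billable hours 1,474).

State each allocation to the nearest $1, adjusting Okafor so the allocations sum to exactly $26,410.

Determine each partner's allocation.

Billable hours total: 6,616.
Unrounded shares: Okafor 1,916/6,616 × $26,410 = 7,648.36; Dube 1,431/6,616 × $26,410 = 5,712.32; Marchetti 1,795/6,616 × $26,410 = 7,165.35; Kowalski 1,474/6,616 × $26,410 = 5,883.97.
At nearest $1: Okafor $7,648; Dube $5,712; Marchetti $7,165; Kowalski $5,884. Sum = $26,409.
Difference $26,410 − $26,409 = +$1 applied to Okafor: Okafor becomes $7,649.

Okafor: $7,649 · Dube: $5,712 · Marchetti: $7,165 · Kowalski: $5,884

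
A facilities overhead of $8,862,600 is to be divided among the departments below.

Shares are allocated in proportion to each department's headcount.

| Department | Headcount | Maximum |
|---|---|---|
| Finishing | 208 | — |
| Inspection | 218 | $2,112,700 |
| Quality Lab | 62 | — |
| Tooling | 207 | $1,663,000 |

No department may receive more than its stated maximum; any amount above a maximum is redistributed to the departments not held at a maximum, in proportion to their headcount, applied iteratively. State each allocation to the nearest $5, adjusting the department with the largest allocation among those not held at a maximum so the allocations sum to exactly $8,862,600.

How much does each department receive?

Finishing: $3,918,795; Inspection: $2,112,700; Quality Lab: $1,168,105; Tooling: $1,663,000

Sum of headcount: 695.
Proportional shares (ignoring caps): Finishing 2,652,404.03; Inspection 2,779,923.45; Quality Lab 790,620.43; Tooling 2,639,652.09.
Capped: Inspection ($2,112,700), Tooling ($1,663,000); balance $5,086,900 reallocated over remaining headcount 270.
Shares after redistribution: Finishing 3,918,797.04 → $3,918,795; Quality Lab 1,168,102.96 → $1,168,105.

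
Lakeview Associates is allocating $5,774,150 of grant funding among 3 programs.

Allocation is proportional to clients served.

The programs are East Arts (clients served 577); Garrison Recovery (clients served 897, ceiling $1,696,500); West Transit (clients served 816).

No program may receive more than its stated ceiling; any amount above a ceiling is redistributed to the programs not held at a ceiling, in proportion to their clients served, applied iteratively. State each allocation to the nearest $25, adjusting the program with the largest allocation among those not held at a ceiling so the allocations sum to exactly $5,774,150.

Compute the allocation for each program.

East Arts: $1,689,025; Garrison Recovery: $1,696,500; West Transit: $2,388,625

Total clients served = 2,290.
Pro-rata shares before constraints: East Arts 1,454,884.08; Garrison Recovery 2,261,752.21; West Transit 2,057,513.71.
Cap binds for Garrison Recovery ($1,696,500); residual $4,077,650 reallocated over remaining clients served 1,393.
Redistributed shares: East Arts 1,689,019.42 → $1,689,025; West Transit 2,388,630.58 → $2,388,625.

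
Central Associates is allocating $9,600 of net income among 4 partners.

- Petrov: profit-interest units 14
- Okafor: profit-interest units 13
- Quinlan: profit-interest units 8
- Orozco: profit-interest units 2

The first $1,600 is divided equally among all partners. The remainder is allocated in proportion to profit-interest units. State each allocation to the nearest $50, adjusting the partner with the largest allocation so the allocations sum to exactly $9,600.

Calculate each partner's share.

Equal tier: $1,600 ÷ 4 = $400 apiece.
Remainder $8,000 by profit-interest units (total 37): Petrov 3,027.03 → $3,050; Okafor 2,810.81 → $2,800; Quinlan 1,729.73 → $1,750; Orozco 432.43 → $450.
Rounding difference −$50 on remainder applied to Petrov.
Totals: Petrov $400 + $3,000 = $3,400; Okafor $400 + $2,800 = $3,200; Quinlan $400 + $1,750 = $2,150; Orozco $400 + $450 = $850.

Petrov: $3,400 | Okafor: $3,200 | Quinlan: $2,150 | Orozco: $850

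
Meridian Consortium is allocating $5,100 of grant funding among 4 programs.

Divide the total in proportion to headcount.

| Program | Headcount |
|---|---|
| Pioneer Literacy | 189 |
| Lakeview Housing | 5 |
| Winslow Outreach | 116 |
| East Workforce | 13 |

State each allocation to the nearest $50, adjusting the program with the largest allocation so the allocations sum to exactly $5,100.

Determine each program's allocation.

Sum of headcount: 323.
Unrounded shares: Pioneer Literacy 189/323 × $5,100 = 2,984.21; Lakeview Housing 5/323 × $5,100 = 78.95; Winslow Outreach 116/323 × $5,100 = 1,831.58; East Workforce 13/323 × $5,100 = 205.26.
At nearest $50: Pioneer Literacy $3,000; Lakeview Housing $100; Winslow Outreach $1,850; East Workforce $200. Sum = $5,150.
Difference $5,100 − $5,150 = −$50 applied to largest allocation (Pioneer Literacy): Pioneer Literacy becomes $2,950.

Pioneer Literacy: $2,950; Lakeview Housing: $100; Winslow Outreach: $1,850; East Workforce: $200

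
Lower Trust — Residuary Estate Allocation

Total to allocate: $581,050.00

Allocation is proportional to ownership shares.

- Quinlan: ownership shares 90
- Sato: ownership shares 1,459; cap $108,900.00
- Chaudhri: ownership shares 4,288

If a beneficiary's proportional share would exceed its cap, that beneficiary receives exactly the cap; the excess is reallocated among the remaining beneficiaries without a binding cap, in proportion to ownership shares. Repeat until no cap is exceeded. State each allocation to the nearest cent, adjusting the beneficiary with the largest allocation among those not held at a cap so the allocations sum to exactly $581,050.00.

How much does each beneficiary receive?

Quinlan: $9,706.14 | Sato: $108,900.00 | Chaudhri: $462,443.86

Ownership shares total: 5,837.
Unconstrained shares: Quinlan 8,959.1400; Sato 145,237.6135; Chaudhri 426,853.2465.
Capped: Sato ($108,900.00); balance $472,150.00 reallocated over remaining ownership shares 4,378.
Shares after redistribution: Quinlan 9,706.1444 → $9,706.14; Chaudhri 462,443.8556 → $462,443.86.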